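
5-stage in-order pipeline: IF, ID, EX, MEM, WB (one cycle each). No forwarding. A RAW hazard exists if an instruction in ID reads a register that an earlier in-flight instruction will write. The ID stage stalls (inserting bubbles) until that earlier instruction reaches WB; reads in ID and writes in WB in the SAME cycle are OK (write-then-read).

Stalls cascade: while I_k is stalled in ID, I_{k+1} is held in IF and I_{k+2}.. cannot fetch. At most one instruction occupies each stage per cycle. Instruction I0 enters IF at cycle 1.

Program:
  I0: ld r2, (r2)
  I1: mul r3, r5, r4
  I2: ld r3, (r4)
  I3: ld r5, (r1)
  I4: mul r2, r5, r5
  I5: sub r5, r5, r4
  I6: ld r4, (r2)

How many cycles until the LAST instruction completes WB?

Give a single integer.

Answer: 14

Derivation:
I0 ld r2 <- r2: IF@1 ID@2 stall=0 (-) EX@3 MEM@4 WB@5
I1 mul r3 <- r5,r4: IF@2 ID@3 stall=0 (-) EX@4 MEM@5 WB@6
I2 ld r3 <- r4: IF@3 ID@4 stall=0 (-) EX@5 MEM@6 WB@7
I3 ld r5 <- r1: IF@4 ID@5 stall=0 (-) EX@6 MEM@7 WB@8
I4 mul r2 <- r5,r5: IF@5 ID@6 stall=2 (RAW on I3.r5 (WB@8)) EX@9 MEM@10 WB@11
I5 sub r5 <- r5,r4: IF@6 ID@9 stall=0 (-) EX@10 MEM@11 WB@12
I6 ld r4 <- r2: IF@9 ID@10 stall=1 (RAW on I4.r2 (WB@11)) EX@12 MEM@13 WB@14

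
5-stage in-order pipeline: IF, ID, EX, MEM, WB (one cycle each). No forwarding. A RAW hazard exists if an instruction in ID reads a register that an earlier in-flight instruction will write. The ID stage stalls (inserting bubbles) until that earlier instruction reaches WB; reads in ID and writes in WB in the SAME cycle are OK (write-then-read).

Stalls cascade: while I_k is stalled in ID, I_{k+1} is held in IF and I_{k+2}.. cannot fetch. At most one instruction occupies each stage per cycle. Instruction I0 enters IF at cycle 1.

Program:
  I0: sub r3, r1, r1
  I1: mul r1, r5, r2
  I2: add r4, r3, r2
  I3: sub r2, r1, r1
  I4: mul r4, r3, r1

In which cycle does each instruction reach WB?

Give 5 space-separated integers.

I0 sub r3 <- r1,r1: IF@1 ID@2 stall=0 (-) EX@3 MEM@4 WB@5
I1 mul r1 <- r5,r2: IF@2 ID@3 stall=0 (-) EX@4 MEM@5 WB@6
I2 add r4 <- r3,r2: IF@3 ID@4 stall=1 (RAW on I0.r3 (WB@5)) EX@6 MEM@7 WB@8
I3 sub r2 <- r1,r1: IF@4 ID@6 stall=0 (-) EX@7 MEM@8 WB@9
I4 mul r4 <- r3,r1: IF@6 ID@7 stall=0 (-) EX@8 MEM@9 WB@10

Answer: 5 6 8 9 10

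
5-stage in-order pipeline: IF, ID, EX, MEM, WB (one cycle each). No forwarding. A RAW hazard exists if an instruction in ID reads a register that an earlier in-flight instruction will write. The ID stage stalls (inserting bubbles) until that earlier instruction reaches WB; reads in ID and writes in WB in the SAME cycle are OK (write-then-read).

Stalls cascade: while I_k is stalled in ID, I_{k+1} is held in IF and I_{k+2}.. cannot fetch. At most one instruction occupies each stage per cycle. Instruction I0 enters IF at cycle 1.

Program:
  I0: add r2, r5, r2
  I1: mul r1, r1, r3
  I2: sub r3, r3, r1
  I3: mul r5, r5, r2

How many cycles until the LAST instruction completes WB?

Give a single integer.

I0 add r2 <- r5,r2: IF@1 ID@2 stall=0 (-) EX@3 MEM@4 WB@5
I1 mul r1 <- r1,r3: IF@2 ID@3 stall=0 (-) EX@4 MEM@5 WB@6
I2 sub r3 <- r3,r1: IF@3 ID@4 stall=2 (RAW on I1.r1 (WB@6)) EX@7 MEM@8 WB@9
I3 mul r5 <- r5,r2: IF@4 ID@7 stall=0 (-) EX@8 MEM@9 WB@10

Answer: 10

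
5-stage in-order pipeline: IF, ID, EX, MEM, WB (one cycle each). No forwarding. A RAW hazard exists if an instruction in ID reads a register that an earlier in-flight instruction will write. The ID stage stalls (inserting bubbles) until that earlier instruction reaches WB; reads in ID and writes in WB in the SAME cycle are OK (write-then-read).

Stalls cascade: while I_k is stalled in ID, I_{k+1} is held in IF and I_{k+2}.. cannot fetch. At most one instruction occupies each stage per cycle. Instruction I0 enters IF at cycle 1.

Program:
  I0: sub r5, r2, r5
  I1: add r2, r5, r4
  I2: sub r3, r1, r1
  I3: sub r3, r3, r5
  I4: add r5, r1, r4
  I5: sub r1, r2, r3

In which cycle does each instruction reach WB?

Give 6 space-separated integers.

Answer: 5 8 9 12 13 15

Derivation:
I0 sub r5 <- r2,r5: IF@1 ID@2 stall=0 (-) EX@3 MEM@4 WB@5
I1 add r2 <- r5,r4: IF@2 ID@3 stall=2 (RAW on I0.r5 (WB@5)) EX@6 MEM@7 WB@8
I2 sub r3 <- r1,r1: IF@3 ID@6 stall=0 (-) EX@7 MEM@8 WB@9
I3 sub r3 <- r3,r5: IF@6 ID@7 stall=2 (RAW on I2.r3 (WB@9)) EX@10 MEM@11 WB@12
I4 add r5 <- r1,r4: IF@7 ID@10 stall=0 (-) EX@11 MEM@12 WB@13
I5 sub r1 <- r2,r3: IF@10 ID@11 stall=1 (RAW on I3.r3 (WB@12)) EX@13 MEM@14 WB@15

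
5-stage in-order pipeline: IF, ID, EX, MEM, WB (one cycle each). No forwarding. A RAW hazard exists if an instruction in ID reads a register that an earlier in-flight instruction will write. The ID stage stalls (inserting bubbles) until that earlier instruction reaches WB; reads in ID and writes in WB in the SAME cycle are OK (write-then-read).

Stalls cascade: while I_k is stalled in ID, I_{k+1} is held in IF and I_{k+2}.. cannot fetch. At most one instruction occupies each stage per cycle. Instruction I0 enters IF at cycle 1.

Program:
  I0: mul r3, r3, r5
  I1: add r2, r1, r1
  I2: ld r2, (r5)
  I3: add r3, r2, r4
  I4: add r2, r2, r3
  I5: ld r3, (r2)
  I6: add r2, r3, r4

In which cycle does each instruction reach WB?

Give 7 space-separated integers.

I0 mul r3 <- r3,r5: IF@1 ID@2 stall=0 (-) EX@3 MEM@4 WB@5
I1 add r2 <- r1,r1: IF@2 ID@3 stall=0 (-) EX@4 MEM@5 WB@6
I2 ld r2 <- r5: IF@3 ID@4 stall=0 (-) EX@5 MEM@6 WB@7
I3 add r3 <- r2,r4: IF@4 ID@5 stall=2 (RAW on I2.r2 (WB@7)) EX@8 MEM@9 WB@10
I4 add r2 <- r2,r3: IF@5 ID@8 stall=2 (RAW on I3.r3 (WB@10)) EX@11 MEM@12 WB@13
I5 ld r3 <- r2: IF@8 ID@11 stall=2 (RAW on I4.r2 (WB@13)) EX@14 MEM@15 WB@16
I6 add r2 <- r3,r4: IF@11 ID@14 stall=2 (RAW on I5.r3 (WB@16)) EX@17 MEM@18 WB@19

Answer: 5 6 7 10 13 16 19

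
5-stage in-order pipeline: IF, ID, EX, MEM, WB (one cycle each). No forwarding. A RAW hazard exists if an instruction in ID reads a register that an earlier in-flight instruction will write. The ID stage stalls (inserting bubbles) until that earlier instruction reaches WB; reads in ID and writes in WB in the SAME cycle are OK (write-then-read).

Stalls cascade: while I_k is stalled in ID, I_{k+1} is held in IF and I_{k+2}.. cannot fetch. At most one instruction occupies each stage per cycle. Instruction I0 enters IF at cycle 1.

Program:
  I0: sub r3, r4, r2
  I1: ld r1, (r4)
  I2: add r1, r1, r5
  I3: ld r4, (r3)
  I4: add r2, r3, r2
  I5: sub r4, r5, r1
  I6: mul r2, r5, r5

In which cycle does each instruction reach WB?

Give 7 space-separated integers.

I0 sub r3 <- r4,r2: IF@1 ID@2 stall=0 (-) EX@3 MEM@4 WB@5
I1 ld r1 <- r4: IF@2 ID@3 stall=0 (-) EX@4 MEM@5 WB@6
I2 add r1 <- r1,r5: IF@3 ID@4 stall=2 (RAW on I1.r1 (WB@6)) EX@7 MEM@8 WB@9
I3 ld r4 <- r3: IF@4 ID@7 stall=0 (-) EX@8 MEM@9 WB@10
I4 add r2 <- r3,r2: IF@7 ID@8 stall=0 (-) EX@9 MEM@10 WB@11
I5 sub r4 <- r5,r1: IF@8 ID@9 stall=0 (-) EX@10 MEM@11 WB@12
I6 mul r2 <- r5,r5: IF@9 ID@10 stall=0 (-) EX@11 MEM@12 WB@13

Answer: 5 6 9 10 11 12 13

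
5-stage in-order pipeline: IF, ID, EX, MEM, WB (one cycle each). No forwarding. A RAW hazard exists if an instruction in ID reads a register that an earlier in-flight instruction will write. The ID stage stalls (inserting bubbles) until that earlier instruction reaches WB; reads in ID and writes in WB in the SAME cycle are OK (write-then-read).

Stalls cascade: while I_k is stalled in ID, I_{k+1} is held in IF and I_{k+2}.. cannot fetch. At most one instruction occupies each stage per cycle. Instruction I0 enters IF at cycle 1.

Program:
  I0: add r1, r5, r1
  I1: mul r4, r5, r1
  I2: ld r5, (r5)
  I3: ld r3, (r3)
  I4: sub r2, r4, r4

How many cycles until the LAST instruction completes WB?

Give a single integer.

Answer: 11

Derivation:
I0 add r1 <- r5,r1: IF@1 ID@2 stall=0 (-) EX@3 MEM@4 WB@5
I1 mul r4 <- r5,r1: IF@2 ID@3 stall=2 (RAW on I0.r1 (WB@5)) EX@6 MEM@7 WB@8
I2 ld r5 <- r5: IF@3 ID@6 stall=0 (-) EX@7 MEM@8 WB@9
I3 ld r3 <- r3: IF@6 ID@7 stall=0 (-) EX@8 MEM@9 WB@10
I4 sub r2 <- r4,r4: IF@7 ID@8 stall=0 (-) EX@9 MEM@10 WB@11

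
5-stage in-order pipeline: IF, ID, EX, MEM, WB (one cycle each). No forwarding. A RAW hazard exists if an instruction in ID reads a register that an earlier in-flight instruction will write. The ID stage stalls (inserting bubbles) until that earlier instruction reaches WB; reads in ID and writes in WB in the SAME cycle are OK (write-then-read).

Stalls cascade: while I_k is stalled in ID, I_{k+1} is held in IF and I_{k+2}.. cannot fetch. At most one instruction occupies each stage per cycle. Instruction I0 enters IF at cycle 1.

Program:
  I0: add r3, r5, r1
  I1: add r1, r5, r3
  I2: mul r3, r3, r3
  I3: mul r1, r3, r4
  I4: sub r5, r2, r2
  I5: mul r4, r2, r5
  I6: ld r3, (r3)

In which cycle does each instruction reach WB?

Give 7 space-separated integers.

Answer: 5 8 9 12 13 16 17

Derivation:
I0 add r3 <- r5,r1: IF@1 ID@2 stall=0 (-) EX@3 MEM@4 WB@5
I1 add r1 <- r5,r3: IF@2 ID@3 stall=2 (RAW on I0.r3 (WB@5)) EX@6 MEM@7 WB@8
I2 mul r3 <- r3,r3: IF@3 ID@6 stall=0 (-) EX@7 MEM@8 WB@9
I3 mul r1 <- r3,r4: IF@6 ID@7 stall=2 (RAW on I2.r3 (WB@9)) EX@10 MEM@11 WB@12
I4 sub r5 <- r2,r2: IF@7 ID@10 stall=0 (-) EX@11 MEM@12 WB@13
I5 mul r4 <- r2,r5: IF@10 ID@11 stall=2 (RAW on I4.r5 (WB@13)) EX@14 MEM@15 WB@16
I6 ld r3 <- r3: IF@11 ID@14 stall=0 (-) EX@15 MEM@16 WB@17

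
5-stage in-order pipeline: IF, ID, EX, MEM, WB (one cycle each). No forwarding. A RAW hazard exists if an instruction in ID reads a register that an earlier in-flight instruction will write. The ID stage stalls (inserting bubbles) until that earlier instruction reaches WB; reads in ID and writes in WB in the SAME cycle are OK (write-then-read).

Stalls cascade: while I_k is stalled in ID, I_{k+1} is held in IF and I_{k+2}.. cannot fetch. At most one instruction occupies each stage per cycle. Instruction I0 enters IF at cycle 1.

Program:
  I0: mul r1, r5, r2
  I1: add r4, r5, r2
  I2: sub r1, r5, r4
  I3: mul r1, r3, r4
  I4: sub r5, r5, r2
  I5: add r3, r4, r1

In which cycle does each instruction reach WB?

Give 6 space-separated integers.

Answer: 5 6 9 10 11 13

Derivation:
I0 mul r1 <- r5,r2: IF@1 ID@2 stall=0 (-) EX@3 MEM@4 WB@5
I1 add r4 <- r5,r2: IF@2 ID@3 stall=0 (-) EX@4 MEM@5 WB@6
I2 sub r1 <- r5,r4: IF@3 ID@4 stall=2 (RAW on I1.r4 (WB@6)) EX@7 MEM@8 WB@9
I3 mul r1 <- r3,r4: IF@4 ID@7 stall=0 (-) EX@8 MEM@9 WB@10
I4 sub r5 <- r5,r2: IF@7 ID@8 stall=0 (-) EX@9 MEM@10 WB@11
I5 add r3 <- r4,r1: IF@8 ID@9 stall=1 (RAW on I3.r1 (WB@10)) EX@11 MEM@12 WB@13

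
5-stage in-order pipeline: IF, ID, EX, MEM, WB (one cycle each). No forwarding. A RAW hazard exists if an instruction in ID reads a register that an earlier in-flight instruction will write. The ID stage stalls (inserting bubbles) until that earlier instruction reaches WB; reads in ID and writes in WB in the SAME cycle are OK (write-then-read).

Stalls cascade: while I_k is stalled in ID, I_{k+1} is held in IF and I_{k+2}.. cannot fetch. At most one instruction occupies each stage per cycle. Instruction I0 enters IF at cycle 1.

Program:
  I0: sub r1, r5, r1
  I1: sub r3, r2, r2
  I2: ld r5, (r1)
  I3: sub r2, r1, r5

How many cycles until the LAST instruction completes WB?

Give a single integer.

Answer: 11

Derivation:
I0 sub r1 <- r5,r1: IF@1 ID@2 stall=0 (-) EX@3 MEM@4 WB@5
I1 sub r3 <- r2,r2: IF@2 ID@3 stall=0 (-) EX@4 MEM@5 WB@6
I2 ld r5 <- r1: IF@3 ID@4 stall=1 (RAW on I0.r1 (WB@5)) EX@6 MEM@7 WB@8
I3 sub r2 <- r1,r5: IF@4 ID@6 stall=2 (RAW on I2.r5 (WB@8)) EX@9 MEM@10 WB@11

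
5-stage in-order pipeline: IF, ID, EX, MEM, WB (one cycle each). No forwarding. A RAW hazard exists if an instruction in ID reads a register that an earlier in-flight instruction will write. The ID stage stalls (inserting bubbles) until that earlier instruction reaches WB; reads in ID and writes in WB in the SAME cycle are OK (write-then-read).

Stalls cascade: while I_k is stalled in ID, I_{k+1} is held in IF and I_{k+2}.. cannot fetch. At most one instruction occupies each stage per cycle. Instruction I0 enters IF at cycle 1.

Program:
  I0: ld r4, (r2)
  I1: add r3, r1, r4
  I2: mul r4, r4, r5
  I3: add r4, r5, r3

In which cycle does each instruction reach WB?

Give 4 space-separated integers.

I0 ld r4 <- r2: IF@1 ID@2 stall=0 (-) EX@3 MEM@4 WB@5
I1 add r3 <- r1,r4: IF@2 ID@3 stall=2 (RAW on I0.r4 (WB@5)) EX@6 MEM@7 WB@8
I2 mul r4 <- r4,r5: IF@3 ID@6 stall=0 (-) EX@7 MEM@8 WB@9
I3 add r4 <- r5,r3: IF@6 ID@7 stall=1 (RAW on I1.r3 (WB@8)) EX@9 MEM@10 WB@11

Answer: 5 8 9 11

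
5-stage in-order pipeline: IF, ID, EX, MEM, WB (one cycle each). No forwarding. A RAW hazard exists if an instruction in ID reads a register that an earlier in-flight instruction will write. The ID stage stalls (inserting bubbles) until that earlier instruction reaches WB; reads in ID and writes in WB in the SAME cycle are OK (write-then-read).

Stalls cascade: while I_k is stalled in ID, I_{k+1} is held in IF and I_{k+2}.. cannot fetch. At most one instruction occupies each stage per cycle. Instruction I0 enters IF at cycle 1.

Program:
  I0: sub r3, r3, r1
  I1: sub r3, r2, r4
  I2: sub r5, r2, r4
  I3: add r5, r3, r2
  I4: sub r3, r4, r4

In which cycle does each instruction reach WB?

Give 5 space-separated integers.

I0 sub r3 <- r3,r1: IF@1 ID@2 stall=0 (-) EX@3 MEM@4 WB@5
I1 sub r3 <- r2,r4: IF@2 ID@3 stall=0 (-) EX@4 MEM@5 WB@6
I2 sub r5 <- r2,r4: IF@3 ID@4 stall=0 (-) EX@5 MEM@6 WB@7
I3 add r5 <- r3,r2: IF@4 ID@5 stall=1 (RAW on I1.r3 (WB@6)) EX@7 MEM@8 WB@9
I4 sub r3 <- r4,r4: IF@5 ID@7 stall=0 (-) EX@8 MEM@9 WB@10

Answer: 5 6 7 9 10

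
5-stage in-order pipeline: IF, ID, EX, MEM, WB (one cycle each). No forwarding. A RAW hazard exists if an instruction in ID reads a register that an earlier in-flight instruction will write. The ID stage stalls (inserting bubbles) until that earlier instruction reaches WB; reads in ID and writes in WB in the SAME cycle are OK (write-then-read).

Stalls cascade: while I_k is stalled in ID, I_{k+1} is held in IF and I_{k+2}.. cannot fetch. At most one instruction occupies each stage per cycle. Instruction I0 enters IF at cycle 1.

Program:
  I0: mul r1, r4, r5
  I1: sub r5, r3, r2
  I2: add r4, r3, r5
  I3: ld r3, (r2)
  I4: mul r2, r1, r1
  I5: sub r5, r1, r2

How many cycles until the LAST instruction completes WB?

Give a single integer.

Answer: 14

Derivation:
I0 mul r1 <- r4,r5: IF@1 ID@2 stall=0 (-) EX@3 MEM@4 WB@5
I1 sub r5 <- r3,r2: IF@2 ID@3 stall=0 (-) EX@4 MEM@5 WB@6
I2 add r4 <- r3,r5: IF@3 ID@4 stall=2 (RAW on I1.r5 (WB@6)) EX@7 MEM@8 WB@9
I3 ld r3 <- r2: IF@4 ID@7 stall=0 (-) EX@8 MEM@9 WB@10
I4 mul r2 <- r1,r1: IF@7 ID@8 stall=0 (-) EX@9 MEM@10 WB@11
I5 sub r5 <- r1,r2: IF@8 ID@9 stall=2 (RAW on I4.r2 (WB@11)) EX@12 MEM@13 WB@14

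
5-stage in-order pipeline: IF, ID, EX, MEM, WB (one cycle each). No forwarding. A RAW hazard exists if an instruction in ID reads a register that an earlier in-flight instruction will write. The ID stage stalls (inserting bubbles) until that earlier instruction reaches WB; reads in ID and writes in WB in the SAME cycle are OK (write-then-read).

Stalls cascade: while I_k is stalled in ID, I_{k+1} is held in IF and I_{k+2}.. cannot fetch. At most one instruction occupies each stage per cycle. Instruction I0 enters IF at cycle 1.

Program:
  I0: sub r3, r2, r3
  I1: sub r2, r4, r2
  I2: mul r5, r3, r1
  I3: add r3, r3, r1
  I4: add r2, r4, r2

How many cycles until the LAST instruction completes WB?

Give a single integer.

Answer: 10

Derivation:
I0 sub r3 <- r2,r3: IF@1 ID@2 stall=0 (-) EX@3 MEM@4 WB@5
I1 sub r2 <- r4,r2: IF@2 ID@3 stall=0 (-) EX@4 MEM@5 WB@6
I2 mul r5 <- r3,r1: IF@3 ID@4 stall=1 (RAW on I0.r3 (WB@5)) EX@6 MEM@7 WB@8
I3 add r3 <- r3,r1: IF@4 ID@6 stall=0 (-) EX@7 MEM@8 WB@9
I4 add r2 <- r4,r2: IF@6 ID@7 stall=0 (-) EX@8 MEM@9 WB@10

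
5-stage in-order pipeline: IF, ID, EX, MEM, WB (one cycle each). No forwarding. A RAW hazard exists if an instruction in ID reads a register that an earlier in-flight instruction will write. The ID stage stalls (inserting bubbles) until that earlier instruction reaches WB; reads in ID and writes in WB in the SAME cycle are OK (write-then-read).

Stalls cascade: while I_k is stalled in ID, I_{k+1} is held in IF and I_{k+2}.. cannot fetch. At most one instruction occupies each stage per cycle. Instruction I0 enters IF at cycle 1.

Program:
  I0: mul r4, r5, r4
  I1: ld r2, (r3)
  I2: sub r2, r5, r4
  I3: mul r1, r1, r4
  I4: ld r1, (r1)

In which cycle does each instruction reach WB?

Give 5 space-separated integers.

Answer: 5 6 8 9 12

Derivation:
I0 mul r4 <- r5,r4: IF@1 ID@2 stall=0 (-) EX@3 MEM@4 WB@5
I1 ld r2 <- r3: IF@2 ID@3 stall=0 (-) EX@4 MEM@5 WB@6
I2 sub r2 <- r5,r4: IF@3 ID@4 stall=1 (RAW on I0.r4 (WB@5)) EX@6 MEM@7 WB@8
I3 mul r1 <- r1,r4: IF@4 ID@6 stall=0 (-) EX@7 MEM@8 WB@9
I4 ld r1 <- r1: IF@6 ID@7 stall=2 (RAW on I3.r1 (WB@9)) EX@10 MEM@11 WB@12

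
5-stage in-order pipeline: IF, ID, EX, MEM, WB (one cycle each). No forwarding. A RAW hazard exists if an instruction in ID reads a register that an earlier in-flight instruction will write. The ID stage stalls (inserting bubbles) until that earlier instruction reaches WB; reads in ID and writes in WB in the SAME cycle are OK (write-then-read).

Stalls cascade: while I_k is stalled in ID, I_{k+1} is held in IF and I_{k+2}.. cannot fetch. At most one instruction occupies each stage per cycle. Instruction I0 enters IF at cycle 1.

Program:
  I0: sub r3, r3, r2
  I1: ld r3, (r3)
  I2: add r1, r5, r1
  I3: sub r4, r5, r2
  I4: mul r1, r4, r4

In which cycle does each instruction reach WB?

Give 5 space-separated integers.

I0 sub r3 <- r3,r2: IF@1 ID@2 stall=0 (-) EX@3 MEM@4 WB@5
I1 ld r3 <- r3: IF@2 ID@3 stall=2 (RAW on I0.r3 (WB@5)) EX@6 MEM@7 WB@8
I2 add r1 <- r5,r1: IF@3 ID@6 stall=0 (-) EX@7 MEM@8 WB@9
I3 sub r4 <- r5,r2: IF@6 ID@7 stall=0 (-) EX@8 MEM@9 WB@10
I4 mul r1 <- r4,r4: IF@7 ID@8 stall=2 (RAW on I3.r4 (WB@10)) EX@11 MEM@12 WB@13

Answer: 5 8 9 10 13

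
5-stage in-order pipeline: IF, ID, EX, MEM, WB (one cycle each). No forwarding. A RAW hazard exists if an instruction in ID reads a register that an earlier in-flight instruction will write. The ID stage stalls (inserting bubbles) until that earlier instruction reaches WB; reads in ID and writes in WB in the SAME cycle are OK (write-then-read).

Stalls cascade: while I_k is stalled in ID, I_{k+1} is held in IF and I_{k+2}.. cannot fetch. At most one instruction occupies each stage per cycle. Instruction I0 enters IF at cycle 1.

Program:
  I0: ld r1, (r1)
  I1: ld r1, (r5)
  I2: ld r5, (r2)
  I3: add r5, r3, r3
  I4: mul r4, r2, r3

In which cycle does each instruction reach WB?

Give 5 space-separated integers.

I0 ld r1 <- r1: IF@1 ID@2 stall=0 (-) EX@3 MEM@4 WB@5
I1 ld r1 <- r5: IF@2 ID@3 stall=0 (-) EX@4 MEM@5 WB@6
I2 ld r5 <- r2: IF@3 ID@4 stall=0 (-) EX@5 MEM@6 WB@7
I3 add r5 <- r3,r3: IF@4 ID@5 stall=0 (-) EX@6 MEM@7 WB@8
I4 mul r4 <- r2,r3: IF@5 ID@6 stall=0 (-) EX@7 MEM@8 WB@9

Answer: 5 6 7 8 9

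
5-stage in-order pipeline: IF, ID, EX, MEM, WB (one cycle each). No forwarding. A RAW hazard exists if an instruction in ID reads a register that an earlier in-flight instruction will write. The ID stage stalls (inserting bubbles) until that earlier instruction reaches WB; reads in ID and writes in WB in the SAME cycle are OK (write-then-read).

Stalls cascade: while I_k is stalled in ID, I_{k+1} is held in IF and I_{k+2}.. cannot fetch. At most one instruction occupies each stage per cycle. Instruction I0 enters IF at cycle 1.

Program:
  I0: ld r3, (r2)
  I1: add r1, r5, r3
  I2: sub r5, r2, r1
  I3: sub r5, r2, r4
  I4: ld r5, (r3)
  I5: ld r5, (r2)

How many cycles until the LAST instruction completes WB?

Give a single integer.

Answer: 14

Derivation:
I0 ld r3 <- r2: IF@1 ID@2 stall=0 (-) EX@3 MEM@4 WB@5
I1 add r1 <- r5,r3: IF@2 ID@3 stall=2 (RAW on I0.r3 (WB@5)) EX@6 MEM@7 WB@8
I2 sub r5 <- r2,r1: IF@3 ID@6 stall=2 (RAW on I1.r1 (WB@8)) EX@9 MEM@10 WB@11
I3 sub r5 <- r2,r4: IF@6 ID@9 stall=0 (-) EX@10 MEM@11 WB@12
I4 ld r5 <- r3: IF@9 ID@10 stall=0 (-) EX@11 MEM@12 WB@13
I5 ld r5 <- r2: IF@10 ID@11 stall=0 (-) EX@12 MEM@13 WB@14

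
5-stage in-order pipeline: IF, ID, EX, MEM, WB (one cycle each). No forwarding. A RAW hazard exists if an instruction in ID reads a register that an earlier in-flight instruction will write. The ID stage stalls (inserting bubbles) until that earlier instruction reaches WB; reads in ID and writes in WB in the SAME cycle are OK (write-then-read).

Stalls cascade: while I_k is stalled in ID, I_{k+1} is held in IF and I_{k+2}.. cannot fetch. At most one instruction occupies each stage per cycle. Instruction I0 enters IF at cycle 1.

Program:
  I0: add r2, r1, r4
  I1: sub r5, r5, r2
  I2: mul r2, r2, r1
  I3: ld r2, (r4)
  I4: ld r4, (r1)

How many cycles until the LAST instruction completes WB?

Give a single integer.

I0 add r2 <- r1,r4: IF@1 ID@2 stall=0 (-) EX@3 MEM@4 WB@5
I1 sub r5 <- r5,r2: IF@2 ID@3 stall=2 (RAW on I0.r2 (WB@5)) EX@6 MEM@7 WB@8
I2 mul r2 <- r2,r1: IF@3 ID@6 stall=0 (-) EX@7 MEM@8 WB@9
I3 ld r2 <- r4: IF@6 ID@7 stall=0 (-) EX@8 MEM@9 WB@10
I4 ld r4 <- r1: IF@7 ID@8 stall=0 (-) EX@9 MEM@10 WB@11

Answer: 11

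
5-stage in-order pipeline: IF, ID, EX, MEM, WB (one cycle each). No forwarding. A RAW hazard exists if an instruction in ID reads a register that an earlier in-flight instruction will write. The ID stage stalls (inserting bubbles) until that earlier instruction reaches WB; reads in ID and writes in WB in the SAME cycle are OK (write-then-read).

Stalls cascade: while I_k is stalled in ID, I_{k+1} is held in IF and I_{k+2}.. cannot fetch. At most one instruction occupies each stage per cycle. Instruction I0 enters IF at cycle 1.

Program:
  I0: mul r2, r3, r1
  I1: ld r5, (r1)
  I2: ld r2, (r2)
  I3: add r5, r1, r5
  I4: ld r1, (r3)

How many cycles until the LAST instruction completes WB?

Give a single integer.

I0 mul r2 <- r3,r1: IF@1 ID@2 stall=0 (-) EX@3 MEM@4 WB@5
I1 ld r5 <- r1: IF@2 ID@3 stall=0 (-) EX@4 MEM@5 WB@6
I2 ld r2 <- r2: IF@3 ID@4 stall=1 (RAW on I0.r2 (WB@5)) EX@6 MEM@7 WB@8
I3 add r5 <- r1,r5: IF@4 ID@6 stall=0 (-) EX@7 MEM@8 WB@9
I4 ld r1 <- r3: IF@6 ID@7 stall=0 (-) EX@8 MEM@9 WB@10

Answer: 10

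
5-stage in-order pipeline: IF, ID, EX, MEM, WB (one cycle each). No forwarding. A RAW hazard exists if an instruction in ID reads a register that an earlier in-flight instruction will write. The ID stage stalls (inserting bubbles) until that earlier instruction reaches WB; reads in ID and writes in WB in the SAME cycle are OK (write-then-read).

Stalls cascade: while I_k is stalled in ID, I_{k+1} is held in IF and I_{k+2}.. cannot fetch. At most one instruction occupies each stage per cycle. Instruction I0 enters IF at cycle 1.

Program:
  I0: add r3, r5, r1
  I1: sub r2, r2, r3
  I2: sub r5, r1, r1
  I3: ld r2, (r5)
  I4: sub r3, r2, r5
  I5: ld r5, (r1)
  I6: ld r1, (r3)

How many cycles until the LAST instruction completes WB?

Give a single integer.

I0 add r3 <- r5,r1: IF@1 ID@2 stall=0 (-) EX@3 MEM@4 WB@5
I1 sub r2 <- r2,r3: IF@2 ID@3 stall=2 (RAW on I0.r3 (WB@5)) EX@6 MEM@7 WB@8
I2 sub r5 <- r1,r1: IF@3 ID@6 stall=0 (-) EX@7 MEM@8 WB@9
I3 ld r2 <- r5: IF@6 ID@7 stall=2 (RAW on I2.r5 (WB@9)) EX@10 MEM@11 WB@12
I4 sub r3 <- r2,r5: IF@7 ID@10 stall=2 (RAW on I3.r2 (WB@12)) EX@13 MEM@14 WB@15
I5 ld r5 <- r1: IF@10 ID@13 stall=0 (-) EX@14 MEM@15 WB@16
I6 ld r1 <- r3: IF@13 ID@14 stall=1 (RAW on I4.r3 (WB@15)) EX@16 MEM@17 WB@18

Answer: 18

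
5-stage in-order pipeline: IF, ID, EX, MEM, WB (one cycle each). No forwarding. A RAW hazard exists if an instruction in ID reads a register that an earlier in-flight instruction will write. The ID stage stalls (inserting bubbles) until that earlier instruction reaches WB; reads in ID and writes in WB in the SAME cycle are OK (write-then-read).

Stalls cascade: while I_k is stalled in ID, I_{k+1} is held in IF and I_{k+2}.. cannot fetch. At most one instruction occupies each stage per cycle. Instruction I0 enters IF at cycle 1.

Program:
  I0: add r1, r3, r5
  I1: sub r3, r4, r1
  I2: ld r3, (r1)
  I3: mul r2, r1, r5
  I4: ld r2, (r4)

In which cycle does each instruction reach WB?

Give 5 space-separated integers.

Answer: 5 8 9 10 11

Derivation:
I0 add r1 <- r3,r5: IF@1 ID@2 stall=0 (-) EX@3 MEM@4 WB@5
I1 sub r3 <- r4,r1: IF@2 ID@3 stall=2 (RAW on I0.r1 (WB@5)) EX@6 MEM@7 WB@8
I2 ld r3 <- r1: IF@3 ID@6 stall=0 (-) EX@7 MEM@8 WB@9
I3 mul r2 <- r1,r5: IF@6 ID@7 stall=0 (-) EX@8 MEM@9 WB@10
I4 ld r2 <- r4: IF@7 ID@8 stall=0 (-) EX@9 MEM@10 WB@11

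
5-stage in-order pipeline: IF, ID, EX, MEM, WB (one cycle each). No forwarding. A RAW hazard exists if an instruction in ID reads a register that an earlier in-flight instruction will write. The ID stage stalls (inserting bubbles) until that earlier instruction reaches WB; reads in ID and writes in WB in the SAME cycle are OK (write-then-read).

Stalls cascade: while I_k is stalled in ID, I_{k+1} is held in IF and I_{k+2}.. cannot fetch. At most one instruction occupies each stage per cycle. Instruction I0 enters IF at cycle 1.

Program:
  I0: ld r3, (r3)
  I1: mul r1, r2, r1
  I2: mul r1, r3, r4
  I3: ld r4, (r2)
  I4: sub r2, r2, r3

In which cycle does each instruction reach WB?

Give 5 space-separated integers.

Answer: 5 6 8 9 10

Derivation:
I0 ld r3 <- r3: IF@1 ID@2 stall=0 (-) EX@3 MEM@4 WB@5
I1 mul r1 <- r2,r1: IF@2 ID@3 stall=0 (-) EX@4 MEM@5 WB@6
I2 mul r1 <- r3,r4: IF@3 ID@4 stall=1 (RAW on I0.r3 (WB@5)) EX@6 MEM@7 WB@8
I3 ld r4 <- r2: IF@4 ID@6 stall=0 (-) EX@7 MEM@8 WB@9
I4 sub r2 <- r2,r3: IF@6 ID@7 stall=0 (-) EX@8 MEM@9 WB@10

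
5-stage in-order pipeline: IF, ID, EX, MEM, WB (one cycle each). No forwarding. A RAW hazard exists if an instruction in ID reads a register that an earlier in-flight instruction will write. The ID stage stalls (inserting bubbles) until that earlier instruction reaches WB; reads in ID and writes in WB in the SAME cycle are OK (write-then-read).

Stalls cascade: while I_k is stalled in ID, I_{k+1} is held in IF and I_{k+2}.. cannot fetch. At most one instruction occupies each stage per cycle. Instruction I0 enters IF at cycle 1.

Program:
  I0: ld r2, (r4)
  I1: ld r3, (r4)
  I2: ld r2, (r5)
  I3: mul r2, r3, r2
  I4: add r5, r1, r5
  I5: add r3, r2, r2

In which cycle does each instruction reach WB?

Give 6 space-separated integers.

I0 ld r2 <- r4: IF@1 ID@2 stall=0 (-) EX@3 MEM@4 WB@5
I1 ld r3 <- r4: IF@2 ID@3 stall=0 (-) EX@4 MEM@5 WB@6
I2 ld r2 <- r5: IF@3 ID@4 stall=0 (-) EX@5 MEM@6 WB@7
I3 mul r2 <- r3,r2: IF@4 ID@5 stall=2 (RAW on I2.r2 (WB@7)) EX@8 MEM@9 WB@10
I4 add r5 <- r1,r5: IF@5 ID@8 stall=0 (-) EX@9 MEM@10 WB@11
I5 add r3 <- r2,r2: IF@8 ID@9 stall=1 (RAW on I3.r2 (WB@10)) EX@11 MEM@12 WB@13

Answer: 5 6 7 10 11 13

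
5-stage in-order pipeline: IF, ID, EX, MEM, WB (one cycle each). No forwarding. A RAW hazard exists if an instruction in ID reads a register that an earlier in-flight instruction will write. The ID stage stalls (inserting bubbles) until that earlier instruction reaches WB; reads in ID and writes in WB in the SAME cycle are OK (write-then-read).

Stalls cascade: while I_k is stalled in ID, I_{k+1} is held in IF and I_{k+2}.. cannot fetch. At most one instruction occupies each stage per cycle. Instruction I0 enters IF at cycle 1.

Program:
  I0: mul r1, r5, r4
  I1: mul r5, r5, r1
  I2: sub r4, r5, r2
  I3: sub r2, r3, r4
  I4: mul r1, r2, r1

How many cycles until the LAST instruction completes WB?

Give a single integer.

I0 mul r1 <- r5,r4: IF@1 ID@2 stall=0 (-) EX@3 MEM@4 WB@5
I1 mul r5 <- r5,r1: IF@2 ID@3 stall=2 (RAW on I0.r1 (WB@5)) EX@6 MEM@7 WB@8
I2 sub r4 <- r5,r2: IF@3 ID@6 stall=2 (RAW on I1.r5 (WB@8)) EX@9 MEM@10 WB@11
I3 sub r2 <- r3,r4: IF@6 ID@9 stall=2 (RAW on I2.r4 (WB@11)) EX@12 MEM@13 WB@14
I4 mul r1 <- r2,r1: IF@9 ID@12 stall=2 (RAW on I3.r2 (WB@14)) EX@15 MEM@16 WB@17

Answer: 17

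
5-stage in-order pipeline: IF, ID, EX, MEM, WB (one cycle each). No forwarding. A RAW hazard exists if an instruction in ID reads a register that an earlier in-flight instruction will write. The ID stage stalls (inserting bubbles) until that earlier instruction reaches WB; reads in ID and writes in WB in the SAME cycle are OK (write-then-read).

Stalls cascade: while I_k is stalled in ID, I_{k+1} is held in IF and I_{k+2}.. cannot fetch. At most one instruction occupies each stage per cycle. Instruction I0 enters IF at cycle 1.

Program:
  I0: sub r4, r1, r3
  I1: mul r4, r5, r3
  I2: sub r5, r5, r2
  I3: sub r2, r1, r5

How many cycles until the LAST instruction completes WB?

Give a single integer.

Answer: 10

Derivation:
I0 sub r4 <- r1,r3: IF@1 ID@2 stall=0 (-) EX@3 MEM@4 WB@5
I1 mul r4 <- r5,r3: IF@2 ID@3 stall=0 (-) EX@4 MEM@5 WB@6
I2 sub r5 <- r5,r2: IF@3 ID@4 stall=0 (-) EX@5 MEM@6 WB@7
I3 sub r2 <- r1,r5: IF@4 ID@5 stall=2 (RAW on I2.r5 (WB@7)) EX@8 MEM@9 WB@10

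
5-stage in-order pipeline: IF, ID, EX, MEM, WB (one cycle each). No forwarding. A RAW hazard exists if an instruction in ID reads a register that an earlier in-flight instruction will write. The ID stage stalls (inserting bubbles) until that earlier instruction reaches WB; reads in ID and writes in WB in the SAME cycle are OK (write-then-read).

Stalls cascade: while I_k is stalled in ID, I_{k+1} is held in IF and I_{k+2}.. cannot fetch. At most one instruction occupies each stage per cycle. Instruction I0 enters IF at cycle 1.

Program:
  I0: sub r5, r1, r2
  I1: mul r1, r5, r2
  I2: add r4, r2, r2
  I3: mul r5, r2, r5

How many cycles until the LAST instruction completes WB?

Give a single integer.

I0 sub r5 <- r1,r2: IF@1 ID@2 stall=0 (-) EX@3 MEM@4 WB@5
I1 mul r1 <- r5,r2: IF@2 ID@3 stall=2 (RAW on I0.r5 (WB@5)) EX@6 MEM@7 WB@8
I2 add r4 <- r2,r2: IF@3 ID@6 stall=0 (-) EX@7 MEM@8 WB@9
I3 mul r5 <- r2,r5: IF@6 ID@7 stall=0 (-) EX@8 MEM@9 WB@10

Answer: 10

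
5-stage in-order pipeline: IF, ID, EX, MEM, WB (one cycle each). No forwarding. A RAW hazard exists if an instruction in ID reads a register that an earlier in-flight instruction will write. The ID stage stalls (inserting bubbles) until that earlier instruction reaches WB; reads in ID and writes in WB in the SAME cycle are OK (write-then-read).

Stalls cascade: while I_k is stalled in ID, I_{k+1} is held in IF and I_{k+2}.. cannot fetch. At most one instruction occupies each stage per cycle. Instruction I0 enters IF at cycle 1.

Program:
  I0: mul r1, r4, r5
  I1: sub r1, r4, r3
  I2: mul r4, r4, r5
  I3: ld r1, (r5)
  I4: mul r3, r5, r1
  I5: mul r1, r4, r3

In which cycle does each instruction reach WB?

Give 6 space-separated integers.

I0 mul r1 <- r4,r5: IF@1 ID@2 stall=0 (-) EX@3 MEM@4 WB@5
I1 sub r1 <- r4,r3: IF@2 ID@3 stall=0 (-) EX@4 MEM@5 WB@6
I2 mul r4 <- r4,r5: IF@3 ID@4 stall=0 (-) EX@5 MEM@6 WB@7
I3 ld r1 <- r5: IF@4 ID@5 stall=0 (-) EX@6 MEM@7 WB@8
I4 mul r3 <- r5,r1: IF@5 ID@6 stall=2 (RAW on I3.r1 (WB@8)) EX@9 MEM@10 WB@11
I5 mul r1 <- r4,r3: IF@6 ID@9 stall=2 (RAW on I4.r3 (WB@11)) EX@12 MEM@13 WB@14

Answer: 5 6 7 8 11 14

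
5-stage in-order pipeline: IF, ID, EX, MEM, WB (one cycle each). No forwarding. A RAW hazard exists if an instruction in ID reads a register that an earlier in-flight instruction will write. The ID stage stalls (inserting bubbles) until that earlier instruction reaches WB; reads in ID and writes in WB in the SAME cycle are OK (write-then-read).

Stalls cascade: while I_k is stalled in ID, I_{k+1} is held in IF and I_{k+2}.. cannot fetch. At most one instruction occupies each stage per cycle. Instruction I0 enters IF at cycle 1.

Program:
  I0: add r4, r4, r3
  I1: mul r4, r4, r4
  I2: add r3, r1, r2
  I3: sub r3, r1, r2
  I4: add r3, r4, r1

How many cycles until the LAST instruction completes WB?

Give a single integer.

I0 add r4 <- r4,r3: IF@1 ID@2 stall=0 (-) EX@3 MEM@4 WB@5
I1 mul r4 <- r4,r4: IF@2 ID@3 stall=2 (RAW on I0.r4 (WB@5)) EX@6 MEM@7 WB@8
I2 add r3 <- r1,r2: IF@3 ID@6 stall=0 (-) EX@7 MEM@8 WB@9
I3 sub r3 <- r1,r2: IF@6 ID@7 stall=0 (-) EX@8 MEM@9 WB@10
I4 add r3 <- r4,r1: IF@7 ID@8 stall=0 (-) EX@9 MEM@10 WB@11

Answer: 11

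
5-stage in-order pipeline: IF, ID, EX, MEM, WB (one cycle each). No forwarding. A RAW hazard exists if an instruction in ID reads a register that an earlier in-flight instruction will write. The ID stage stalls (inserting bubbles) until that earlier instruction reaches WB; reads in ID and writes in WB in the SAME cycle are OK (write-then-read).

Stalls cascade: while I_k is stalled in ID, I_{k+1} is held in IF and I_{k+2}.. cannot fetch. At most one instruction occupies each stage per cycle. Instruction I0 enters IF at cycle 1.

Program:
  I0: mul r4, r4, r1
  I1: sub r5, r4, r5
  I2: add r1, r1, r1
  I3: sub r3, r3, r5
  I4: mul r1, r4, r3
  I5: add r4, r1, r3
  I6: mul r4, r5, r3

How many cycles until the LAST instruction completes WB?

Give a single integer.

Answer: 18

Derivation:
I0 mul r4 <- r4,r1: IF@1 ID@2 stall=0 (-) EX@3 MEM@4 WB@5
I1 sub r5 <- r4,r5: IF@2 ID@3 stall=2 (RAW on I0.r4 (WB@5)) EX@6 MEM@7 WB@8
I2 add r1 <- r1,r1: IF@3 ID@6 stall=0 (-) EX@7 MEM@8 WB@9
I3 sub r3 <- r3,r5: IF@6 ID@7 stall=1 (RAW on I1.r5 (WB@8)) EX@9 MEM@10 WB@11
I4 mul r1 <- r4,r3: IF@7 ID@9 stall=2 (RAW on I3.r3 (WB@11)) EX@12 MEM@13 WB@14
I5 add r4 <- r1,r3: IF@9 ID@12 stall=2 (RAW on I4.r1 (WB@14)) EX@15 MEM@16 WB@17
I6 mul r4 <- r5,r3: IF@12 ID@15 stall=0 (-) EX@16 MEM@17 WB@18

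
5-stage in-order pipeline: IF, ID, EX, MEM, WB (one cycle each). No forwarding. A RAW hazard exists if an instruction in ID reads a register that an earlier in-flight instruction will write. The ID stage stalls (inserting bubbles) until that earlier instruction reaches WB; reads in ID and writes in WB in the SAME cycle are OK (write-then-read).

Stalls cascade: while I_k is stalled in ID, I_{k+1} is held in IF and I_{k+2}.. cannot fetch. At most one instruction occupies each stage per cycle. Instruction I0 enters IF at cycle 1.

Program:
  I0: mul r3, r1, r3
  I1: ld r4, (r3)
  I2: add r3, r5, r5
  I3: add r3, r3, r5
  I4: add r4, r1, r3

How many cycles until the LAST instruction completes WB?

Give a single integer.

Answer: 15

Derivation:
I0 mul r3 <- r1,r3: IF@1 ID@2 stall=0 (-) EX@3 MEM@4 WB@5
I1 ld r4 <- r3: IF@2 ID@3 stall=2 (RAW on I0.r3 (WB@5)) EX@6 MEM@7 WB@8
I2 add r3 <- r5,r5: IF@3 ID@6 stall=0 (-) EX@7 MEM@8 WB@9
I3 add r3 <- r3,r5: IF@6 ID@7 stall=2 (RAW on I2.r3 (WB@9)) EX@10 MEM@11 WB@12
I4 add r4 <- r1,r3: IF@7 ID@10 stall=2 (RAW on I3.r3 (WB@12)) EX@13 MEM@14 WB@15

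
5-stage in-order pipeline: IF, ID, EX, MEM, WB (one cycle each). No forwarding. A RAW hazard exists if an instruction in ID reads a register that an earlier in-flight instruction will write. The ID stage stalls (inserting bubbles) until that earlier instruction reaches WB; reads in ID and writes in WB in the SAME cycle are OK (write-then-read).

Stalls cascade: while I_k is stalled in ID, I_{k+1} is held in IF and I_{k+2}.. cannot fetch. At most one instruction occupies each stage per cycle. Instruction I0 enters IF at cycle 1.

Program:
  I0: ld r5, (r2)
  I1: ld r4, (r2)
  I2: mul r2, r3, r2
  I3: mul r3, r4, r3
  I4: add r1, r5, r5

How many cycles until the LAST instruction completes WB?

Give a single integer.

Answer: 10

Derivation:
I0 ld r5 <- r2: IF@1 ID@2 stall=0 (-) EX@3 MEM@4 WB@5
I1 ld r4 <- r2: IF@2 ID@3 stall=0 (-) EX@4 MEM@5 WB@6
I2 mul r2 <- r3,r2: IF@3 ID@4 stall=0 (-) EX@5 MEM@6 WB@7
I3 mul r3 <- r4,r3: IF@4 ID@5 stall=1 (RAW on I1.r4 (WB@6)) EX@7 MEM@8 WB@9
I4 add r1 <- r5,r5: IF@5 ID@7 stall=0 (-) EX@8 MEM@9 WB@10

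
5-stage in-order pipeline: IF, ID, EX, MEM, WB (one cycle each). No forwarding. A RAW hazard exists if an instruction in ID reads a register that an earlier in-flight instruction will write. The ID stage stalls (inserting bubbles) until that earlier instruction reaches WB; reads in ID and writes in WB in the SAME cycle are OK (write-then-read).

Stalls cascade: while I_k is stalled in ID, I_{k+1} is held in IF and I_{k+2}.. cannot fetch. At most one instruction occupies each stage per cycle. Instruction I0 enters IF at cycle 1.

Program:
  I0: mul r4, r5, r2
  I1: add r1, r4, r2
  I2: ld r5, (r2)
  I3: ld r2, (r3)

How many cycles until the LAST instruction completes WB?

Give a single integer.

Answer: 10

Derivation:
I0 mul r4 <- r5,r2: IF@1 ID@2 stall=0 (-) EX@3 MEM@4 WB@5
I1 add r1 <- r4,r2: IF@2 ID@3 stall=2 (RAW on I0.r4 (WB@5)) EX@6 MEM@7 WB@8
I2 ld r5 <- r2: IF@3 ID@6 stall=0 (-) EX@7 MEM@8 WB@9
I3 ld r2 <- r3: IF@6 ID@7 stall=0 (-) EX@8 MEM@9 WB@10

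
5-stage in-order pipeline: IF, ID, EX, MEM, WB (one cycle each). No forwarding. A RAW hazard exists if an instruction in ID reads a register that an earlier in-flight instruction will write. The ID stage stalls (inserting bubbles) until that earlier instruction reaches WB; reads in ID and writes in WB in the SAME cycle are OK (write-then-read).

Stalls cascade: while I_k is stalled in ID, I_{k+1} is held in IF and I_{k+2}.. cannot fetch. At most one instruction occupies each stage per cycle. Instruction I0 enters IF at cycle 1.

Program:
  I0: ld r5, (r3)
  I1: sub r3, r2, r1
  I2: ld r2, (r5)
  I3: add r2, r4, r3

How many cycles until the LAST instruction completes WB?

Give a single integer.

Answer: 9

Derivation:
I0 ld r5 <- r3: IF@1 ID@2 stall=0 (-) EX@3 MEM@4 WB@5
I1 sub r3 <- r2,r1: IF@2 ID@3 stall=0 (-) EX@4 MEM@5 WB@6
I2 ld r2 <- r5: IF@3 ID@4 stall=1 (RAW on I0.r5 (WB@5)) EX@6 MEM@7 WB@8
I3 add r2 <- r4,r3: IF@4 ID@6 stall=0 (-) EX@7 MEM@8 WB@9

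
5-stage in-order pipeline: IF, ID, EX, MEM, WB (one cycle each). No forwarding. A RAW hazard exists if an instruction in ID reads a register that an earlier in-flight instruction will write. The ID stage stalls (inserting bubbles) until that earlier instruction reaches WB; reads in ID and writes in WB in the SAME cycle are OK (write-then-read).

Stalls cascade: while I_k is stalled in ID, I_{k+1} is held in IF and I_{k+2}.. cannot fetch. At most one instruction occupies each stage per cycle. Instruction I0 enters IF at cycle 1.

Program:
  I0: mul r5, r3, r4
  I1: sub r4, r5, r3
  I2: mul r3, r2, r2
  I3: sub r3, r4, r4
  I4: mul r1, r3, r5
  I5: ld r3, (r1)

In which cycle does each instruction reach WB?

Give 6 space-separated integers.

Answer: 5 8 9 11 14 17

Derivation:
I0 mul r5 <- r3,r4: IF@1 ID@2 stall=0 (-) EX@3 MEM@4 WB@5
I1 sub r4 <- r5,r3: IF@2 ID@3 stall=2 (RAW on I0.r5 (WB@5)) EX@6 MEM@7 WB@8
I2 mul r3 <- r2,r2: IF@3 ID@6 stall=0 (-) EX@7 MEM@8 WB@9
I3 sub r3 <- r4,r4: IF@6 ID@7 stall=1 (RAW on I1.r4 (WB@8)) EX@9 MEM@10 WB@11
I4 mul r1 <- r3,r5: IF@7 ID@9 stall=2 (RAW on I3.r3 (WB@11)) EX@12 MEM@13 WB@14
I5 ld r3 <- r1: IF@9 ID@12 stall=2 (RAW on I4.r1 (WB@14)) EX@15 MEM@16 WB@17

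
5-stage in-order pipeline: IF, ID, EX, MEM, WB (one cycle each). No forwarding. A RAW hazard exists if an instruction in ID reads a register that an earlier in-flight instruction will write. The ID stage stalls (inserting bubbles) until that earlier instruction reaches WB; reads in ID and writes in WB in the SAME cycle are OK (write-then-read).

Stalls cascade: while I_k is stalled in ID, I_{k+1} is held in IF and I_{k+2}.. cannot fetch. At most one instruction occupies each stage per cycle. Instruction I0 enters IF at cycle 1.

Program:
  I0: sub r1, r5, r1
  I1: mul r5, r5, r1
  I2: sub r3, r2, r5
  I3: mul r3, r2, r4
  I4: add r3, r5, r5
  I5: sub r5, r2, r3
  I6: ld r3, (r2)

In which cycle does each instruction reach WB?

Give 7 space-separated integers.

I0 sub r1 <- r5,r1: IF@1 ID@2 stall=0 (-) EX@3 MEM@4 WB@5
I1 mul r5 <- r5,r1: IF@2 ID@3 stall=2 (RAW on I0.r1 (WB@5)) EX@6 MEM@7 WB@8
I2 sub r3 <- r2,r5: IF@3 ID@6 stall=2 (RAW on I1.r5 (WB@8)) EX@9 MEM@10 WB@11
I3 mul r3 <- r2,r4: IF@6 ID@9 stall=0 (-) EX@10 MEM@11 WB@12
I4 add r3 <- r5,r5: IF@9 ID@10 stall=0 (-) EX@11 MEM@12 WB@13
I5 sub r5 <- r2,r3: IF@10 ID@11 stall=2 (RAW on I4.r3 (WB@13)) EX@14 MEM@15 WB@16
I6 ld r3 <- r2: IF@11 ID@14 stall=0 (-) EX@15 MEM@16 WB@17

Answer: 5 8 11 12 13 16 17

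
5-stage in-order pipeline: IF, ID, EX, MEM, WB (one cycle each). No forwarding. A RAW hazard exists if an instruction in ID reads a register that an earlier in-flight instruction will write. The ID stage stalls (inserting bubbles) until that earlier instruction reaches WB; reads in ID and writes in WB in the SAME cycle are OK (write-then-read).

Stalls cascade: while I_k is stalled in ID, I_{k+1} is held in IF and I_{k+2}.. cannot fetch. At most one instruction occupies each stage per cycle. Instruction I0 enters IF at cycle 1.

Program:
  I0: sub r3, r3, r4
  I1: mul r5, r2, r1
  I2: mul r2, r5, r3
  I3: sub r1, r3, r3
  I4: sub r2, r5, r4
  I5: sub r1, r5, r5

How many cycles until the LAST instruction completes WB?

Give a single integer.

I0 sub r3 <- r3,r4: IF@1 ID@2 stall=0 (-) EX@3 MEM@4 WB@5
I1 mul r5 <- r2,r1: IF@2 ID@3 stall=0 (-) EX@4 MEM@5 WB@6
I2 mul r2 <- r5,r3: IF@3 ID@4 stall=2 (RAW on I1.r5 (WB@6)) EX@7 MEM@8 WB@9
I3 sub r1 <- r3,r3: IF@4 ID@7 stall=0 (-) EX@8 MEM@9 WB@10
I4 sub r2 <- r5,r4: IF@7 ID@8 stall=0 (-) EX@9 MEM@10 WB@11
I5 sub r1 <- r5,r5: IF@8 ID@9 stall=0 (-) EX@10 MEM@11 WB@12

Answer: 12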